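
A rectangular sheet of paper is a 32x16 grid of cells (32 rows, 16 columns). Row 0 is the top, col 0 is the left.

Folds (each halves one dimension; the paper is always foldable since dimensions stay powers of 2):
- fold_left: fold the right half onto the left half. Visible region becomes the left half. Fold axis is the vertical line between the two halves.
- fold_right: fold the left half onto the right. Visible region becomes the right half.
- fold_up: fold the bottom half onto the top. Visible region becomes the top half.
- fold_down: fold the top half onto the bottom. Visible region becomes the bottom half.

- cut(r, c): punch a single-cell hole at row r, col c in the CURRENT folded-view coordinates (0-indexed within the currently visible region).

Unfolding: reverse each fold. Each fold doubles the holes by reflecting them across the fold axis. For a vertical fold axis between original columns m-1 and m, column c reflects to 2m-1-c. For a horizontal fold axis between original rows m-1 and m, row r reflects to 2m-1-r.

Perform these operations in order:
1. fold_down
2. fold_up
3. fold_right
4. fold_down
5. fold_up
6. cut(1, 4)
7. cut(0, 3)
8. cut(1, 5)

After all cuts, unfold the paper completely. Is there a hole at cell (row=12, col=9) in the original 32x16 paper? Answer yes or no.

Answer: no

Derivation:
Op 1 fold_down: fold axis h@16; visible region now rows[16,32) x cols[0,16) = 16x16
Op 2 fold_up: fold axis h@24; visible region now rows[16,24) x cols[0,16) = 8x16
Op 3 fold_right: fold axis v@8; visible region now rows[16,24) x cols[8,16) = 8x8
Op 4 fold_down: fold axis h@20; visible region now rows[20,24) x cols[8,16) = 4x8
Op 5 fold_up: fold axis h@22; visible region now rows[20,22) x cols[8,16) = 2x8
Op 6 cut(1, 4): punch at orig (21,12); cuts so far [(21, 12)]; region rows[20,22) x cols[8,16) = 2x8
Op 7 cut(0, 3): punch at orig (20,11); cuts so far [(20, 11), (21, 12)]; region rows[20,22) x cols[8,16) = 2x8
Op 8 cut(1, 5): punch at orig (21,13); cuts so far [(20, 11), (21, 12), (21, 13)]; region rows[20,22) x cols[8,16) = 2x8
Unfold 1 (reflect across h@22): 6 holes -> [(20, 11), (21, 12), (21, 13), (22, 12), (22, 13), (23, 11)]
Unfold 2 (reflect across h@20): 12 holes -> [(16, 11), (17, 12), (17, 13), (18, 12), (18, 13), (19, 11), (20, 11), (21, 12), (21, 13), (22, 12), (22, 13), (23, 11)]
Unfold 3 (reflect across v@8): 24 holes -> [(16, 4), (16, 11), (17, 2), (17, 3), (17, 12), (17, 13), (18, 2), (18, 3), (18, 12), (18, 13), (19, 4), (19, 11), (20, 4), (20, 11), (21, 2), (21, 3), (21, 12), (21, 13), (22, 2), (22, 3), (22, 12), (22, 13), (23, 4), (23, 11)]
Unfold 4 (reflect across h@24): 48 holes -> [(16, 4), (16, 11), (17, 2), (17, 3), (17, 12), (17, 13), (18, 2), (18, 3), (18, 12), (18, 13), (19, 4), (19, 11), (20, 4), (20, 11), (21, 2), (21, 3), (21, 12), (21, 13), (22, 2), (22, 3), (22, 12), (22, 13), (23, 4), (23, 11), (24, 4), (24, 11), (25, 2), (25, 3), (25, 12), (25, 13), (26, 2), (26, 3), (26, 12), (26, 13), (27, 4), (27, 11), (28, 4), (28, 11), (29, 2), (29, 3), (29, 12), (29, 13), (30, 2), (30, 3), (30, 12), (30, 13), (31, 4), (31, 11)]
Unfold 5 (reflect across h@16): 96 holes -> [(0, 4), (0, 11), (1, 2), (1, 3), (1, 12), (1, 13), (2, 2), (2, 3), (2, 12), (2, 13), (3, 4), (3, 11), (4, 4), (4, 11), (5, 2), (5, 3), (5, 12), (5, 13), (6, 2), (6, 3), (6, 12), (6, 13), (7, 4), (7, 11), (8, 4), (8, 11), (9, 2), (9, 3), (9, 12), (9, 13), (10, 2), (10, 3), (10, 12), (10, 13), (11, 4), (11, 11), (12, 4), (12, 11), (13, 2), (13, 3), (13, 12), (13, 13), (14, 2), (14, 3), (14, 12), (14, 13), (15, 4), (15, 11), (16, 4), (16, 11), (17, 2), (17, 3), (17, 12), (17, 13), (18, 2), (18, 3), (18, 12), (18, 13), (19, 4), (19, 11), (20, 4), (20, 11), (21, 2), (21, 3), (21, 12), (21, 13), (22, 2), (22, 3), (22, 12), (22, 13), (23, 4), (23, 11), (24, 4), (24, 11), (25, 2), (25, 3), (25, 12), (25, 13), (26, 2), (26, 3), (26, 12), (26, 13), (27, 4), (27, 11), (28, 4), (28, 11), (29, 2), (29, 3), (29, 12), (29, 13), (30, 2), (30, 3), (30, 12), (30, 13), (31, 4), (31, 11)]
Holes: [(0, 4), (0, 11), (1, 2), (1, 3), (1, 12), (1, 13), (2, 2), (2, 3), (2, 12), (2, 13), (3, 4), (3, 11), (4, 4), (4, 11), (5, 2), (5, 3), (5, 12), (5, 13), (6, 2), (6, 3), (6, 12), (6, 13), (7, 4), (7, 11), (8, 4), (8, 11), (9, 2), (9, 3), (9, 12), (9, 13), (10, 2), (10, 3), (10, 12), (10, 13), (11, 4), (11, 11), (12, 4), (12, 11), (13, 2), (13, 3), (13, 12), (13, 13), (14, 2), (14, 3), (14, 12), (14, 13), (15, 4), (15, 11), (16, 4), (16, 11), (17, 2), (17, 3), (17, 12), (17, 13), (18, 2), (18, 3), (18, 12), (18, 13), (19, 4), (19, 11), (20, 4), (20, 11), (21, 2), (21, 3), (21, 12), (21, 13), (22, 2), (22, 3), (22, 12), (22, 13), (23, 4), (23, 11), (24, 4), (24, 11), (25, 2), (25, 3), (25, 12), (25, 13), (26, 2), (26, 3), (26, 12), (26, 13), (27, 4), (27, 11), (28, 4), (28, 11), (29, 2), (29, 3), (29, 12), (29, 13), (30, 2), (30, 3), (30, 12), (30, 13), (31, 4), (31, 11)]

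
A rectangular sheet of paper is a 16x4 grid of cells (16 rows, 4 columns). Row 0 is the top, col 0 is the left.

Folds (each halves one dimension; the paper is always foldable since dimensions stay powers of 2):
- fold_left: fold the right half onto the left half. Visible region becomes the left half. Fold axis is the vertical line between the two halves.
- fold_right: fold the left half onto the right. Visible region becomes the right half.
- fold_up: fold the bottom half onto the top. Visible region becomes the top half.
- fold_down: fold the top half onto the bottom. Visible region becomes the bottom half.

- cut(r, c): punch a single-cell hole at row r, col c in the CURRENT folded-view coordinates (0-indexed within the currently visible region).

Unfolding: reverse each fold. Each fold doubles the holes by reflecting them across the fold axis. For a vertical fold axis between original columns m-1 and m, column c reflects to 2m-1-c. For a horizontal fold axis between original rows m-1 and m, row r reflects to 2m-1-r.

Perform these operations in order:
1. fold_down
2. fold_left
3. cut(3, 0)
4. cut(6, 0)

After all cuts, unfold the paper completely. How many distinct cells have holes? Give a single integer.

Answer: 8

Derivation:
Op 1 fold_down: fold axis h@8; visible region now rows[8,16) x cols[0,4) = 8x4
Op 2 fold_left: fold axis v@2; visible region now rows[8,16) x cols[0,2) = 8x2
Op 3 cut(3, 0): punch at orig (11,0); cuts so far [(11, 0)]; region rows[8,16) x cols[0,2) = 8x2
Op 4 cut(6, 0): punch at orig (14,0); cuts so far [(11, 0), (14, 0)]; region rows[8,16) x cols[0,2) = 8x2
Unfold 1 (reflect across v@2): 4 holes -> [(11, 0), (11, 3), (14, 0), (14, 3)]
Unfold 2 (reflect across h@8): 8 holes -> [(1, 0), (1, 3), (4, 0), (4, 3), (11, 0), (11, 3), (14, 0), (14, 3)]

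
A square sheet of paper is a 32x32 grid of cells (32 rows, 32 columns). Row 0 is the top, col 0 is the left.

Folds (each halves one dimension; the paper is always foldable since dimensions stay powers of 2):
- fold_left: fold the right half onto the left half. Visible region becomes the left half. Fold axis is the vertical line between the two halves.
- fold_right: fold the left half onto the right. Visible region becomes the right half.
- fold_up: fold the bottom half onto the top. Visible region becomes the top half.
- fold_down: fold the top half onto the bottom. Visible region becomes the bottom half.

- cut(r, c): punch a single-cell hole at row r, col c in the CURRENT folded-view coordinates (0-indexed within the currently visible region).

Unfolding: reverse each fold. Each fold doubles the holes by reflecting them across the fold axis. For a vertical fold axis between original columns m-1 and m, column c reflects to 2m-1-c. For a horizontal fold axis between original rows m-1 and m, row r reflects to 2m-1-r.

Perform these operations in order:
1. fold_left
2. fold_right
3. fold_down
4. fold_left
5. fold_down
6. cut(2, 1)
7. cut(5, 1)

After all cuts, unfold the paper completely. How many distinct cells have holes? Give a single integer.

Op 1 fold_left: fold axis v@16; visible region now rows[0,32) x cols[0,16) = 32x16
Op 2 fold_right: fold axis v@8; visible region now rows[0,32) x cols[8,16) = 32x8
Op 3 fold_down: fold axis h@16; visible region now rows[16,32) x cols[8,16) = 16x8
Op 4 fold_left: fold axis v@12; visible region now rows[16,32) x cols[8,12) = 16x4
Op 5 fold_down: fold axis h@24; visible region now rows[24,32) x cols[8,12) = 8x4
Op 6 cut(2, 1): punch at orig (26,9); cuts so far [(26, 9)]; region rows[24,32) x cols[8,12) = 8x4
Op 7 cut(5, 1): punch at orig (29,9); cuts so far [(26, 9), (29, 9)]; region rows[24,32) x cols[8,12) = 8x4
Unfold 1 (reflect across h@24): 4 holes -> [(18, 9), (21, 9), (26, 9), (29, 9)]
Unfold 2 (reflect across v@12): 8 holes -> [(18, 9), (18, 14), (21, 9), (21, 14), (26, 9), (26, 14), (29, 9), (29, 14)]
Unfold 3 (reflect across h@16): 16 holes -> [(2, 9), (2, 14), (5, 9), (5, 14), (10, 9), (10, 14), (13, 9), (13, 14), (18, 9), (18, 14), (21, 9), (21, 14), (26, 9), (26, 14), (29, 9), (29, 14)]
Unfold 4 (reflect across v@8): 32 holes -> [(2, 1), (2, 6), (2, 9), (2, 14), (5, 1), (5, 6), (5, 9), (5, 14), (10, 1), (10, 6), (10, 9), (10, 14), (13, 1), (13, 6), (13, 9), (13, 14), (18, 1), (18, 6), (18, 9), (18, 14), (21, 1), (21, 6), (21, 9), (21, 14), (26, 1), (26, 6), (26, 9), (26, 14), (29, 1), (29, 6), (29, 9), (29, 14)]
Unfold 5 (reflect across v@16): 64 holes -> [(2, 1), (2, 6), (2, 9), (2, 14), (2, 17), (2, 22), (2, 25), (2, 30), (5, 1), (5, 6), (5, 9), (5, 14), (5, 17), (5, 22), (5, 25), (5, 30), (10, 1), (10, 6), (10, 9), (10, 14), (10, 17), (10, 22), (10, 25), (10, 30), (13, 1), (13, 6), (13, 9), (13, 14), (13, 17), (13, 22), (13, 25), (13, 30), (18, 1), (18, 6), (18, 9), (18, 14), (18, 17), (18, 22), (18, 25), (18, 30), (21, 1), (21, 6), (21, 9), (21, 14), (21, 17), (21, 22), (21, 25), (21, 30), (26, 1), (26, 6), (26, 9), (26, 14), (26, 17), (26, 22), (26, 25), (26, 30), (29, 1), (29, 6), (29, 9), (29, 14), (29, 17), (29, 22), (29, 25), (29, 30)]

Answer: 64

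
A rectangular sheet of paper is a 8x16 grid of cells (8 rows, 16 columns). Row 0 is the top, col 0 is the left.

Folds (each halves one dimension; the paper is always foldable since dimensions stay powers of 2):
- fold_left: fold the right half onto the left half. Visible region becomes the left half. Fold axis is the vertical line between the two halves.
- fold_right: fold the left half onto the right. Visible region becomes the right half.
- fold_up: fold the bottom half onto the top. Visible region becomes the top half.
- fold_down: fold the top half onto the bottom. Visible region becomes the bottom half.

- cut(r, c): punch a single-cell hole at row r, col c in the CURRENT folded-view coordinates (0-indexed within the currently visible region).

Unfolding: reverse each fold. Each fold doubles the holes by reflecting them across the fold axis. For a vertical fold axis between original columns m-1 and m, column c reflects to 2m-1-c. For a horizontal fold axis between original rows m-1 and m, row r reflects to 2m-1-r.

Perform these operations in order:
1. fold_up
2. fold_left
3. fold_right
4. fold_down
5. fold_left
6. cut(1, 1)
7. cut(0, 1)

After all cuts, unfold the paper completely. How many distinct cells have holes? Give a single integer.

Answer: 64

Derivation:
Op 1 fold_up: fold axis h@4; visible region now rows[0,4) x cols[0,16) = 4x16
Op 2 fold_left: fold axis v@8; visible region now rows[0,4) x cols[0,8) = 4x8
Op 3 fold_right: fold axis v@4; visible region now rows[0,4) x cols[4,8) = 4x4
Op 4 fold_down: fold axis h@2; visible region now rows[2,4) x cols[4,8) = 2x4
Op 5 fold_left: fold axis v@6; visible region now rows[2,4) x cols[4,6) = 2x2
Op 6 cut(1, 1): punch at orig (3,5); cuts so far [(3, 5)]; region rows[2,4) x cols[4,6) = 2x2
Op 7 cut(0, 1): punch at orig (2,5); cuts so far [(2, 5), (3, 5)]; region rows[2,4) x cols[4,6) = 2x2
Unfold 1 (reflect across v@6): 4 holes -> [(2, 5), (2, 6), (3, 5), (3, 6)]
Unfold 2 (reflect across h@2): 8 holes -> [(0, 5), (0, 6), (1, 5), (1, 6), (2, 5), (2, 6), (3, 5), (3, 6)]
Unfold 3 (reflect across v@4): 16 holes -> [(0, 1), (0, 2), (0, 5), (0, 6), (1, 1), (1, 2), (1, 5), (1, 6), (2, 1), (2, 2), (2, 5), (2, 6), (3, 1), (3, 2), (3, 5), (3, 6)]
Unfold 4 (reflect across v@8): 32 holes -> [(0, 1), (0, 2), (0, 5), (0, 6), (0, 9), (0, 10), (0, 13), (0, 14), (1, 1), (1, 2), (1, 5), (1, 6), (1, 9), (1, 10), (1, 13), (1, 14), (2, 1), (2, 2), (2, 5), (2, 6), (2, 9), (2, 10), (2, 13), (2, 14), (3, 1), (3, 2), (3, 5), (3, 6), (3, 9), (3, 10), (3, 13), (3, 14)]
Unfold 5 (reflect across h@4): 64 holes -> [(0, 1), (0, 2), (0, 5), (0, 6), (0, 9), (0, 10), (0, 13), (0, 14), (1, 1), (1, 2), (1, 5), (1, 6), (1, 9), (1, 10), (1, 13), (1, 14), (2, 1), (2, 2), (2, 5), (2, 6), (2, 9), (2, 10), (2, 13), (2, 14), (3, 1), (3, 2), (3, 5), (3, 6), (3, 9), (3, 10), (3, 13), (3, 14), (4, 1), (4, 2), (4, 5), (4, 6), (4, 9), (4, 10), (4, 13), (4, 14), (5, 1), (5, 2), (5, 5), (5, 6), (5, 9), (5, 10), (5, 13), (5, 14), (6, 1), (6, 2), (6, 5), (6, 6), (6, 9), (6, 10), (6, 13), (6, 14), (7, 1), (7, 2), (7, 5), (7, 6), (7, 9), (7, 10), (7, 13), (7, 14)]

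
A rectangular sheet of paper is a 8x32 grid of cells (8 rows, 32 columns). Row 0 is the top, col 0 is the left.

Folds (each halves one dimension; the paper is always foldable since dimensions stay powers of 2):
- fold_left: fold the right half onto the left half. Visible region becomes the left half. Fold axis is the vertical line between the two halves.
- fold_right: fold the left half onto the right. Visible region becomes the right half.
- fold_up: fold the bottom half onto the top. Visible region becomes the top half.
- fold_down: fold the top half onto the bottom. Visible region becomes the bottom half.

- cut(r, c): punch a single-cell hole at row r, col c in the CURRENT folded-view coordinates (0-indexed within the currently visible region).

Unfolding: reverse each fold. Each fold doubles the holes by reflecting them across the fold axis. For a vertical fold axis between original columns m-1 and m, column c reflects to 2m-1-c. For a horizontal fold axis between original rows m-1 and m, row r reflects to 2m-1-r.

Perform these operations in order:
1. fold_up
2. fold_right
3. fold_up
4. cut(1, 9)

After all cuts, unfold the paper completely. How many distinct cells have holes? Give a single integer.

Op 1 fold_up: fold axis h@4; visible region now rows[0,4) x cols[0,32) = 4x32
Op 2 fold_right: fold axis v@16; visible region now rows[0,4) x cols[16,32) = 4x16
Op 3 fold_up: fold axis h@2; visible region now rows[0,2) x cols[16,32) = 2x16
Op 4 cut(1, 9): punch at orig (1,25); cuts so far [(1, 25)]; region rows[0,2) x cols[16,32) = 2x16
Unfold 1 (reflect across h@2): 2 holes -> [(1, 25), (2, 25)]
Unfold 2 (reflect across v@16): 4 holes -> [(1, 6), (1, 25), (2, 6), (2, 25)]
Unfold 3 (reflect across h@4): 8 holes -> [(1, 6), (1, 25), (2, 6), (2, 25), (5, 6), (5, 25), (6, 6), (6, 25)]

Answer: 8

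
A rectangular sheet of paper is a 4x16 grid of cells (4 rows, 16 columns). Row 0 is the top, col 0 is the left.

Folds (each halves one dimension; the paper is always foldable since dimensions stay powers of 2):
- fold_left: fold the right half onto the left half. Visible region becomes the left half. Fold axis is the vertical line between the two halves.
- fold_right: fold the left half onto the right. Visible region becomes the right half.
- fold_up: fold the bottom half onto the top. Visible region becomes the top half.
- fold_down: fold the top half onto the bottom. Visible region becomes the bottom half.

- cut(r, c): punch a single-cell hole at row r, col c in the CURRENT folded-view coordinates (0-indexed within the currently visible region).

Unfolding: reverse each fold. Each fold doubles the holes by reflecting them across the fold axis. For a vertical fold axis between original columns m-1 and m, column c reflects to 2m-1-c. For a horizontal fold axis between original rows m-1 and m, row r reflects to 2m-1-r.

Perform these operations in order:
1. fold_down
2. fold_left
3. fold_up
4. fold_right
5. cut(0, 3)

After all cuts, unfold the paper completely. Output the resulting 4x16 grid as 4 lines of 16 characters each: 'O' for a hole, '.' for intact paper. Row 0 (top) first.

Answer: O......OO......O
O......OO......O
O......OO......O
O......OO......O

Derivation:
Op 1 fold_down: fold axis h@2; visible region now rows[2,4) x cols[0,16) = 2x16
Op 2 fold_left: fold axis v@8; visible region now rows[2,4) x cols[0,8) = 2x8
Op 3 fold_up: fold axis h@3; visible region now rows[2,3) x cols[0,8) = 1x8
Op 4 fold_right: fold axis v@4; visible region now rows[2,3) x cols[4,8) = 1x4
Op 5 cut(0, 3): punch at orig (2,7); cuts so far [(2, 7)]; region rows[2,3) x cols[4,8) = 1x4
Unfold 1 (reflect across v@4): 2 holes -> [(2, 0), (2, 7)]
Unfold 2 (reflect across h@3): 4 holes -> [(2, 0), (2, 7), (3, 0), (3, 7)]
Unfold 3 (reflect across v@8): 8 holes -> [(2, 0), (2, 7), (2, 8), (2, 15), (3, 0), (3, 7), (3, 8), (3, 15)]
Unfold 4 (reflect across h@2): 16 holes -> [(0, 0), (0, 7), (0, 8), (0, 15), (1, 0), (1, 7), (1, 8), (1, 15), (2, 0), (2, 7), (2, 8), (2, 15), (3, 0), (3, 7), (3, 8), (3, 15)]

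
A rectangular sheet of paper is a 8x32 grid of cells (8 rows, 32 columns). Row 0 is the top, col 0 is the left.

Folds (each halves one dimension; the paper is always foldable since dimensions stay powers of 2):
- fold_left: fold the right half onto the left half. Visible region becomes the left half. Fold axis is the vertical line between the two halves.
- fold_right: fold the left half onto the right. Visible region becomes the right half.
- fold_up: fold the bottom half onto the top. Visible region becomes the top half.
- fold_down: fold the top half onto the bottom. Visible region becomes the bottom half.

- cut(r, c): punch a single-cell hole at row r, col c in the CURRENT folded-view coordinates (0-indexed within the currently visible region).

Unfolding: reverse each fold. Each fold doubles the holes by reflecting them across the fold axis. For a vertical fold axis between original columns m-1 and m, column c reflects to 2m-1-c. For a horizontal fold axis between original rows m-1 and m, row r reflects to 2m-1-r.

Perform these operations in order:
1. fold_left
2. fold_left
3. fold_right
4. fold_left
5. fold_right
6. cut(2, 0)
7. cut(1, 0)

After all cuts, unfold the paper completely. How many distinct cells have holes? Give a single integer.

Answer: 64

Derivation:
Op 1 fold_left: fold axis v@16; visible region now rows[0,8) x cols[0,16) = 8x16
Op 2 fold_left: fold axis v@8; visible region now rows[0,8) x cols[0,8) = 8x8
Op 3 fold_right: fold axis v@4; visible region now rows[0,8) x cols[4,8) = 8x4
Op 4 fold_left: fold axis v@6; visible region now rows[0,8) x cols[4,6) = 8x2
Op 5 fold_right: fold axis v@5; visible region now rows[0,8) x cols[5,6) = 8x1
Op 6 cut(2, 0): punch at orig (2,5); cuts so far [(2, 5)]; region rows[0,8) x cols[5,6) = 8x1
Op 7 cut(1, 0): punch at orig (1,5); cuts so far [(1, 5), (2, 5)]; region rows[0,8) x cols[5,6) = 8x1
Unfold 1 (reflect across v@5): 4 holes -> [(1, 4), (1, 5), (2, 4), (2, 5)]
Unfold 2 (reflect across v@6): 8 holes -> [(1, 4), (1, 5), (1, 6), (1, 7), (2, 4), (2, 5), (2, 6), (2, 7)]
Unfold 3 (reflect across v@4): 16 holes -> [(1, 0), (1, 1), (1, 2), (1, 3), (1, 4), (1, 5), (1, 6), (1, 7), (2, 0), (2, 1), (2, 2), (2, 3), (2, 4), (2, 5), (2, 6), (2, 7)]
Unfold 4 (reflect across v@8): 32 holes -> [(1, 0), (1, 1), (1, 2), (1, 3), (1, 4), (1, 5), (1, 6), (1, 7), (1, 8), (1, 9), (1, 10), (1, 11), (1, 12), (1, 13), (1, 14), (1, 15), (2, 0), (2, 1), (2, 2), (2, 3), (2, 4), (2, 5), (2, 6), (2, 7), (2, 8), (2, 9), (2, 10), (2, 11), (2, 12), (2, 13), (2, 14), (2, 15)]
Unfold 5 (reflect across v@16): 64 holes -> [(1, 0), (1, 1), (1, 2), (1, 3), (1, 4), (1, 5), (1, 6), (1, 7), (1, 8), (1, 9), (1, 10), (1, 11), (1, 12), (1, 13), (1, 14), (1, 15), (1, 16), (1, 17), (1, 18), (1, 19), (1, 20), (1, 21), (1, 22), (1, 23), (1, 24), (1, 25), (1, 26), (1, 27), (1, 28), (1, 29), (1, 30), (1, 31), (2, 0), (2, 1), (2, 2), (2, 3), (2, 4), (2, 5), (2, 6), (2, 7), (2, 8), (2, 9), (2, 10), (2, 11), (2, 12), (2, 13), (2, 14), (2, 15), (2, 16), (2, 17), (2, 18), (2, 19), (2, 20), (2, 21), (2, 22), (2, 23), (2, 24), (2, 25), (2, 26), (2, 27), (2, 28), (2, 29), (2, 30), (2, 31)]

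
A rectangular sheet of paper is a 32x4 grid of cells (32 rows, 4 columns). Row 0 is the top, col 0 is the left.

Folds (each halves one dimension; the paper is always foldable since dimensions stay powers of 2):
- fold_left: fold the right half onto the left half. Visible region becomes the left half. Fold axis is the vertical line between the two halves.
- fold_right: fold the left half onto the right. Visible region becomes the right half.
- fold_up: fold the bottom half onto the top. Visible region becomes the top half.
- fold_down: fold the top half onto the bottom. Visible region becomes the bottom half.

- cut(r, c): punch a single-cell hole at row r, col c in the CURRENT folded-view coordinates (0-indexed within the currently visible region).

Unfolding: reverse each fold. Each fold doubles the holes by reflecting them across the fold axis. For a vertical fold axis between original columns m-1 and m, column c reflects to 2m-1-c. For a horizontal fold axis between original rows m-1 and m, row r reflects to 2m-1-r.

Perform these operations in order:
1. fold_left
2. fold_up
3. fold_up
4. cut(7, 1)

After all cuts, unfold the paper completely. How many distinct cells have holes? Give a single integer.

Answer: 8

Derivation:
Op 1 fold_left: fold axis v@2; visible region now rows[0,32) x cols[0,2) = 32x2
Op 2 fold_up: fold axis h@16; visible region now rows[0,16) x cols[0,2) = 16x2
Op 3 fold_up: fold axis h@8; visible region now rows[0,8) x cols[0,2) = 8x2
Op 4 cut(7, 1): punch at orig (7,1); cuts so far [(7, 1)]; region rows[0,8) x cols[0,2) = 8x2
Unfold 1 (reflect across h@8): 2 holes -> [(7, 1), (8, 1)]
Unfold 2 (reflect across h@16): 4 holes -> [(7, 1), (8, 1), (23, 1), (24, 1)]
Unfold 3 (reflect across v@2): 8 holes -> [(7, 1), (7, 2), (8, 1), (8, 2), (23, 1), (23, 2), (24, 1), (24, 2)]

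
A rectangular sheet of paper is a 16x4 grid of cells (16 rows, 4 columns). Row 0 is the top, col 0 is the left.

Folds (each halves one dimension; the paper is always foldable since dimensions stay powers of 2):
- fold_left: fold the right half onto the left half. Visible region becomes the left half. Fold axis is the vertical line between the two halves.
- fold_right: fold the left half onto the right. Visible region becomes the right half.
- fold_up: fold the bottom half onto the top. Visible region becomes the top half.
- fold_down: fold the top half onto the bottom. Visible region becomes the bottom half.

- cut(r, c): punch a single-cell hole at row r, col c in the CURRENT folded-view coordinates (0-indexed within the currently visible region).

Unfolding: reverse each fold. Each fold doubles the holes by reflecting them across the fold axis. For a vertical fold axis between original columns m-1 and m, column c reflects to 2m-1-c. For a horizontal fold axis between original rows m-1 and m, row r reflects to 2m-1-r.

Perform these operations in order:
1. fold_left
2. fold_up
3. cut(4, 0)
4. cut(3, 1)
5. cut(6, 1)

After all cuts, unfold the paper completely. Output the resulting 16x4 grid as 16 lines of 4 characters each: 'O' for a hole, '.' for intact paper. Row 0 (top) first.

Answer: ....
....
....
.OO.
O..O
....
.OO.
....
....
.OO.
....
O..O
.OO.
....
....
....

Derivation:
Op 1 fold_left: fold axis v@2; visible region now rows[0,16) x cols[0,2) = 16x2
Op 2 fold_up: fold axis h@8; visible region now rows[0,8) x cols[0,2) = 8x2
Op 3 cut(4, 0): punch at orig (4,0); cuts so far [(4, 0)]; region rows[0,8) x cols[0,2) = 8x2
Op 4 cut(3, 1): punch at orig (3,1); cuts so far [(3, 1), (4, 0)]; region rows[0,8) x cols[0,2) = 8x2
Op 5 cut(6, 1): punch at orig (6,1); cuts so far [(3, 1), (4, 0), (6, 1)]; region rows[0,8) x cols[0,2) = 8x2
Unfold 1 (reflect across h@8): 6 holes -> [(3, 1), (4, 0), (6, 1), (9, 1), (11, 0), (12, 1)]
Unfold 2 (reflect across v@2): 12 holes -> [(3, 1), (3, 2), (4, 0), (4, 3), (6, 1), (6, 2), (9, 1), (9, 2), (11, 0), (11, 3), (12, 1), (12, 2)]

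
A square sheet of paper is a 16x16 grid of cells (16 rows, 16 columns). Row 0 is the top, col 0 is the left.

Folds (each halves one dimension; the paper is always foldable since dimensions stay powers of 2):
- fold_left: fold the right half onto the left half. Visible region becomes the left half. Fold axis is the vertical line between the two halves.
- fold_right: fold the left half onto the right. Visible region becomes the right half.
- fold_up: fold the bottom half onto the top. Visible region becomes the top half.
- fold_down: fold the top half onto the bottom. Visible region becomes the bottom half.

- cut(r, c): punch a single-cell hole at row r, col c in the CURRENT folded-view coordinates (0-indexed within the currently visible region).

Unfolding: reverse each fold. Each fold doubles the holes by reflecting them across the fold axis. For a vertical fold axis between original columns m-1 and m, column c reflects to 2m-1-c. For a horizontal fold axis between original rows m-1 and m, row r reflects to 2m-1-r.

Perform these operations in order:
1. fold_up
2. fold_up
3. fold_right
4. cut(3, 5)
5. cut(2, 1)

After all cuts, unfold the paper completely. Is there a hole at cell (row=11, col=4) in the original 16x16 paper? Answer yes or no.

Answer: no

Derivation:
Op 1 fold_up: fold axis h@8; visible region now rows[0,8) x cols[0,16) = 8x16
Op 2 fold_up: fold axis h@4; visible region now rows[0,4) x cols[0,16) = 4x16
Op 3 fold_right: fold axis v@8; visible region now rows[0,4) x cols[8,16) = 4x8
Op 4 cut(3, 5): punch at orig (3,13); cuts so far [(3, 13)]; region rows[0,4) x cols[8,16) = 4x8
Op 5 cut(2, 1): punch at orig (2,9); cuts so far [(2, 9), (3, 13)]; region rows[0,4) x cols[8,16) = 4x8
Unfold 1 (reflect across v@8): 4 holes -> [(2, 6), (2, 9), (3, 2), (3, 13)]
Unfold 2 (reflect across h@4): 8 holes -> [(2, 6), (2, 9), (3, 2), (3, 13), (4, 2), (4, 13), (5, 6), (5, 9)]
Unfold 3 (reflect across h@8): 16 holes -> [(2, 6), (2, 9), (3, 2), (3, 13), (4, 2), (4, 13), (5, 6), (5, 9), (10, 6), (10, 9), (11, 2), (11, 13), (12, 2), (12, 13), (13, 6), (13, 9)]
Holes: [(2, 6), (2, 9), (3, 2), (3, 13), (4, 2), (4, 13), (5, 6), (5, 9), (10, 6), (10, 9), (11, 2), (11, 13), (12, 2), (12, 13), (13, 6), (13, 9)]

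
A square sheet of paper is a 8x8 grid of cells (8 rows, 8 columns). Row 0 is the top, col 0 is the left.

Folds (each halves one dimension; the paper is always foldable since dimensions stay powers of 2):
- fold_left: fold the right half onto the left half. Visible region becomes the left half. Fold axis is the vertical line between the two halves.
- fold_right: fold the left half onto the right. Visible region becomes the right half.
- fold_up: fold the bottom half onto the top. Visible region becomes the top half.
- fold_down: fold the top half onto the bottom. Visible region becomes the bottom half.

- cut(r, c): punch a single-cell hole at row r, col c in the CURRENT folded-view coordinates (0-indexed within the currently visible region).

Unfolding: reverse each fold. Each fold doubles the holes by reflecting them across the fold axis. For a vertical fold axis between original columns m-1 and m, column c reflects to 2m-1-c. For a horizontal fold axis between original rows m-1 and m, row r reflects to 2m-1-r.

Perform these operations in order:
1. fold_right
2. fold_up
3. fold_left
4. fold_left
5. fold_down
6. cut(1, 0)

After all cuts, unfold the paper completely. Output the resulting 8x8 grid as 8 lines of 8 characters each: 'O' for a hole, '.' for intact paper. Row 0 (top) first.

Answer: OOOOOOOO
........
........
OOOOOOOO
OOOOOOOO
........
........
OOOOOOOO

Derivation:
Op 1 fold_right: fold axis v@4; visible region now rows[0,8) x cols[4,8) = 8x4
Op 2 fold_up: fold axis h@4; visible region now rows[0,4) x cols[4,8) = 4x4
Op 3 fold_left: fold axis v@6; visible region now rows[0,4) x cols[4,6) = 4x2
Op 4 fold_left: fold axis v@5; visible region now rows[0,4) x cols[4,5) = 4x1
Op 5 fold_down: fold axis h@2; visible region now rows[2,4) x cols[4,5) = 2x1
Op 6 cut(1, 0): punch at orig (3,4); cuts so far [(3, 4)]; region rows[2,4) x cols[4,5) = 2x1
Unfold 1 (reflect across h@2): 2 holes -> [(0, 4), (3, 4)]
Unfold 2 (reflect across v@5): 4 holes -> [(0, 4), (0, 5), (3, 4), (3, 5)]
Unfold 3 (reflect across v@6): 8 holes -> [(0, 4), (0, 5), (0, 6), (0, 7), (3, 4), (3, 5), (3, 6), (3, 7)]
Unfold 4 (reflect across h@4): 16 holes -> [(0, 4), (0, 5), (0, 6), (0, 7), (3, 4), (3, 5), (3, 6), (3, 7), (4, 4), (4, 5), (4, 6), (4, 7), (7, 4), (7, 5), (7, 6), (7, 7)]
Unfold 5 (reflect across v@4): 32 holes -> [(0, 0), (0, 1), (0, 2), (0, 3), (0, 4), (0, 5), (0, 6), (0, 7), (3, 0), (3, 1), (3, 2), (3, 3), (3, 4), (3, 5), (3, 6), (3, 7), (4, 0), (4, 1), (4, 2), (4, 3), (4, 4), (4, 5), (4, 6), (4, 7), (7, 0), (7, 1), (7, 2), (7, 3), (7, 4), (7, 5), (7, 6), (7, 7)]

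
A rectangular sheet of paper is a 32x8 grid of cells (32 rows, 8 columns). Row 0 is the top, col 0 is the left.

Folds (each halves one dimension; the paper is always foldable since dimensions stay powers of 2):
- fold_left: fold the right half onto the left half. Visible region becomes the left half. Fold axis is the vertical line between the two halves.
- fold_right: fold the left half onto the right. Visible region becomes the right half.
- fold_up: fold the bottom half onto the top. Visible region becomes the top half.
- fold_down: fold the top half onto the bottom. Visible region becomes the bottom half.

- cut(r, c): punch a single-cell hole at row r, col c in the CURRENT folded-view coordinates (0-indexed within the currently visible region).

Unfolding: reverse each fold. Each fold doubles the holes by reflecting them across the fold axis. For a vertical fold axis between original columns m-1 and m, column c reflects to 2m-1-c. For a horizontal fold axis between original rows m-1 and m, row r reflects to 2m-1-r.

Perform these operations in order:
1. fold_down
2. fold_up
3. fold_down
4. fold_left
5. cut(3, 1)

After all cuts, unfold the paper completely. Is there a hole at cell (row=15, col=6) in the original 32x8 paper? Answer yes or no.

Op 1 fold_down: fold axis h@16; visible region now rows[16,32) x cols[0,8) = 16x8
Op 2 fold_up: fold axis h@24; visible region now rows[16,24) x cols[0,8) = 8x8
Op 3 fold_down: fold axis h@20; visible region now rows[20,24) x cols[0,8) = 4x8
Op 4 fold_left: fold axis v@4; visible region now rows[20,24) x cols[0,4) = 4x4
Op 5 cut(3, 1): punch at orig (23,1); cuts so far [(23, 1)]; region rows[20,24) x cols[0,4) = 4x4
Unfold 1 (reflect across v@4): 2 holes -> [(23, 1), (23, 6)]
Unfold 2 (reflect across h@20): 4 holes -> [(16, 1), (16, 6), (23, 1), (23, 6)]
Unfold 3 (reflect across h@24): 8 holes -> [(16, 1), (16, 6), (23, 1), (23, 6), (24, 1), (24, 6), (31, 1), (31, 6)]
Unfold 4 (reflect across h@16): 16 holes -> [(0, 1), (0, 6), (7, 1), (7, 6), (8, 1), (8, 6), (15, 1), (15, 6), (16, 1), (16, 6), (23, 1), (23, 6), (24, 1), (24, 6), (31, 1), (31, 6)]
Holes: [(0, 1), (0, 6), (7, 1), (7, 6), (8, 1), (8, 6), (15, 1), (15, 6), (16, 1), (16, 6), (23, 1), (23, 6), (24, 1), (24, 6), (31, 1), (31, 6)]

Answer: yes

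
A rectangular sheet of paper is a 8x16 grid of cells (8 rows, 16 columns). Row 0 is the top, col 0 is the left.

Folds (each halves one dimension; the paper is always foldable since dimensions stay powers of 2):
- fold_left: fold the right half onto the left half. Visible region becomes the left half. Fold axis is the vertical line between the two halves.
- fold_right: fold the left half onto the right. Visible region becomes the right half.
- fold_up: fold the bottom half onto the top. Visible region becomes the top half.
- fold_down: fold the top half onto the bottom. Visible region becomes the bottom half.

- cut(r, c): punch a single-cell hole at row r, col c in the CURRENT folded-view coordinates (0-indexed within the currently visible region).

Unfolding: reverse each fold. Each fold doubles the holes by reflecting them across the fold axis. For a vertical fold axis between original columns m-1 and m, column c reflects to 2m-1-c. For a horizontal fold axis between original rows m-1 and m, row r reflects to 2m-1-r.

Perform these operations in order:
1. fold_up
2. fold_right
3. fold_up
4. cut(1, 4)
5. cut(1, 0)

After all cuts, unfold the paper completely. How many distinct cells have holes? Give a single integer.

Answer: 16

Derivation:
Op 1 fold_up: fold axis h@4; visible region now rows[0,4) x cols[0,16) = 4x16
Op 2 fold_right: fold axis v@8; visible region now rows[0,4) x cols[8,16) = 4x8
Op 3 fold_up: fold axis h@2; visible region now rows[0,2) x cols[8,16) = 2x8
Op 4 cut(1, 4): punch at orig (1,12); cuts so far [(1, 12)]; region rows[0,2) x cols[8,16) = 2x8
Op 5 cut(1, 0): punch at orig (1,8); cuts so far [(1, 8), (1, 12)]; region rows[0,2) x cols[8,16) = 2x8
Unfold 1 (reflect across h@2): 4 holes -> [(1, 8), (1, 12), (2, 8), (2, 12)]
Unfold 2 (reflect across v@8): 8 holes -> [(1, 3), (1, 7), (1, 8), (1, 12), (2, 3), (2, 7), (2, 8), (2, 12)]
Unfold 3 (reflect across h@4): 16 holes -> [(1, 3), (1, 7), (1, 8), (1, 12), (2, 3), (2, 7), (2, 8), (2, 12), (5, 3), (5, 7), (5, 8), (5, 12), (6, 3), (6, 7), (6, 8), (6, 12)]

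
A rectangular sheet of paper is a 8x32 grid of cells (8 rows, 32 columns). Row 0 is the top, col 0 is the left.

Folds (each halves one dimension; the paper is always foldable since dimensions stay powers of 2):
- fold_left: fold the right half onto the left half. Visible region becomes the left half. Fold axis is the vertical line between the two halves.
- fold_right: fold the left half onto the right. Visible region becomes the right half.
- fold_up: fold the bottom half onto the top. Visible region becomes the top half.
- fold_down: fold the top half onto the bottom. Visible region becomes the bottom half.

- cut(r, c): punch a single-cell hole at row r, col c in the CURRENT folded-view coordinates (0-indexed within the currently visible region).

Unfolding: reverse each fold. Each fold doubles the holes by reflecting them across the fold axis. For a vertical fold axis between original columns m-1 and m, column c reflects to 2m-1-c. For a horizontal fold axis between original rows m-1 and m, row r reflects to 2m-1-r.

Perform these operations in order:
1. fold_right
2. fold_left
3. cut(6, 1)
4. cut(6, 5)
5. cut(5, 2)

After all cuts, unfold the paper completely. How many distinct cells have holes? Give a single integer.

Op 1 fold_right: fold axis v@16; visible region now rows[0,8) x cols[16,32) = 8x16
Op 2 fold_left: fold axis v@24; visible region now rows[0,8) x cols[16,24) = 8x8
Op 3 cut(6, 1): punch at orig (6,17); cuts so far [(6, 17)]; region rows[0,8) x cols[16,24) = 8x8
Op 4 cut(6, 5): punch at orig (6,21); cuts so far [(6, 17), (6, 21)]; region rows[0,8) x cols[16,24) = 8x8
Op 5 cut(5, 2): punch at orig (5,18); cuts so far [(5, 18), (6, 17), (6, 21)]; region rows[0,8) x cols[16,24) = 8x8
Unfold 1 (reflect across v@24): 6 holes -> [(5, 18), (5, 29), (6, 17), (6, 21), (6, 26), (6, 30)]
Unfold 2 (reflect across v@16): 12 holes -> [(5, 2), (5, 13), (5, 18), (5, 29), (6, 1), (6, 5), (6, 10), (6, 14), (6, 17), (6, 21), (6, 26), (6, 30)]

Answer: 12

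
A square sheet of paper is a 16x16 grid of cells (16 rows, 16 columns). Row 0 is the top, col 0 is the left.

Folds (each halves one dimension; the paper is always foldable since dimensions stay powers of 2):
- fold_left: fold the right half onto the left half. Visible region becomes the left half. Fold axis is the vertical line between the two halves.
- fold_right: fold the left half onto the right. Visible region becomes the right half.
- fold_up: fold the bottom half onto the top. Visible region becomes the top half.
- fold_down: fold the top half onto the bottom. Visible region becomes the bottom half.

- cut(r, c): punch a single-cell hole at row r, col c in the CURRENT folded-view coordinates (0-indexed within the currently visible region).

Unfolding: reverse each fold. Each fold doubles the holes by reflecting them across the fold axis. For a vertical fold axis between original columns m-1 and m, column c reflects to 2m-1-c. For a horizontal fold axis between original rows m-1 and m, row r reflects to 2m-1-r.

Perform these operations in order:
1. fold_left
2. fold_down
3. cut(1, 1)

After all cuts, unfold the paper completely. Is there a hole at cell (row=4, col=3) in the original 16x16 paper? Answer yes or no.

Op 1 fold_left: fold axis v@8; visible region now rows[0,16) x cols[0,8) = 16x8
Op 2 fold_down: fold axis h@8; visible region now rows[8,16) x cols[0,8) = 8x8
Op 3 cut(1, 1): punch at orig (9,1); cuts so far [(9, 1)]; region rows[8,16) x cols[0,8) = 8x8
Unfold 1 (reflect across h@8): 2 holes -> [(6, 1), (9, 1)]
Unfold 2 (reflect across v@8): 4 holes -> [(6, 1), (6, 14), (9, 1), (9, 14)]
Holes: [(6, 1), (6, 14), (9, 1), (9, 14)]

Answer: no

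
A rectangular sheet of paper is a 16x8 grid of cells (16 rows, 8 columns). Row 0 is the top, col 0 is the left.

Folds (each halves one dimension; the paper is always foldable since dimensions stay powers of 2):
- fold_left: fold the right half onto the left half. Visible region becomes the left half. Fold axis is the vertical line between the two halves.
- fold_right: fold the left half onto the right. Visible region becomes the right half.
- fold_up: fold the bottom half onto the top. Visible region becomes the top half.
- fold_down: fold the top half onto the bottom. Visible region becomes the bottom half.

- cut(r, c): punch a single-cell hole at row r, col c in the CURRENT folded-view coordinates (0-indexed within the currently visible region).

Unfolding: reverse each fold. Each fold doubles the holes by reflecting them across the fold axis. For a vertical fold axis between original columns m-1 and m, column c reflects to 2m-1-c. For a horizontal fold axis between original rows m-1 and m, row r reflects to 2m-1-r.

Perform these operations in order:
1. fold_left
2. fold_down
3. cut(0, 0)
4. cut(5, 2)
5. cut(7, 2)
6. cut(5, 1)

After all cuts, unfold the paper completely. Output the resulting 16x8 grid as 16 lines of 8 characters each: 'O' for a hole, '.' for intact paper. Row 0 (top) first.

Op 1 fold_left: fold axis v@4; visible region now rows[0,16) x cols[0,4) = 16x4
Op 2 fold_down: fold axis h@8; visible region now rows[8,16) x cols[0,4) = 8x4
Op 3 cut(0, 0): punch at orig (8,0); cuts so far [(8, 0)]; region rows[8,16) x cols[0,4) = 8x4
Op 4 cut(5, 2): punch at orig (13,2); cuts so far [(8, 0), (13, 2)]; region rows[8,16) x cols[0,4) = 8x4
Op 5 cut(7, 2): punch at orig (15,2); cuts so far [(8, 0), (13, 2), (15, 2)]; region rows[8,16) x cols[0,4) = 8x4
Op 6 cut(5, 1): punch at orig (13,1); cuts so far [(8, 0), (13, 1), (13, 2), (15, 2)]; region rows[8,16) x cols[0,4) = 8x4
Unfold 1 (reflect across h@8): 8 holes -> [(0, 2), (2, 1), (2, 2), (7, 0), (8, 0), (13, 1), (13, 2), (15, 2)]
Unfold 2 (reflect across v@4): 16 holes -> [(0, 2), (0, 5), (2, 1), (2, 2), (2, 5), (2, 6), (7, 0), (7, 7), (8, 0), (8, 7), (13, 1), (13, 2), (13, 5), (13, 6), (15, 2), (15, 5)]

Answer: ..O..O..
........
.OO..OO.
........
........
........
........
O......O
O......O
........
........
........
........
.OO..OO.
........
..O..O..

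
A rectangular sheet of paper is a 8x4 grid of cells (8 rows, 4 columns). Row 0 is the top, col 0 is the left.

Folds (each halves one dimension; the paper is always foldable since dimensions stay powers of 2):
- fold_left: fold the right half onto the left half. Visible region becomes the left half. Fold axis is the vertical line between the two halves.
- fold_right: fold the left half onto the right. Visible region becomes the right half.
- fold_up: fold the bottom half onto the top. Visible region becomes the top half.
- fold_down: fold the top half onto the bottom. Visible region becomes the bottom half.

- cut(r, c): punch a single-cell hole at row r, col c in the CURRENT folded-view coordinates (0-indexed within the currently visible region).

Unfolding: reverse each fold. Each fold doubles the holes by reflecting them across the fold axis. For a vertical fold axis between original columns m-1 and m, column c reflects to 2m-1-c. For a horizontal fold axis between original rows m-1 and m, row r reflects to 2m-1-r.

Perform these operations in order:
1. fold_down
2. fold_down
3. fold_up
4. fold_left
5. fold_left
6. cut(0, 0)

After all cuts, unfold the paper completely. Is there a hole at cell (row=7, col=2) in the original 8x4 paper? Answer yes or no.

Op 1 fold_down: fold axis h@4; visible region now rows[4,8) x cols[0,4) = 4x4
Op 2 fold_down: fold axis h@6; visible region now rows[6,8) x cols[0,4) = 2x4
Op 3 fold_up: fold axis h@7; visible region now rows[6,7) x cols[0,4) = 1x4
Op 4 fold_left: fold axis v@2; visible region now rows[6,7) x cols[0,2) = 1x2
Op 5 fold_left: fold axis v@1; visible region now rows[6,7) x cols[0,1) = 1x1
Op 6 cut(0, 0): punch at orig (6,0); cuts so far [(6, 0)]; region rows[6,7) x cols[0,1) = 1x1
Unfold 1 (reflect across v@1): 2 holes -> [(6, 0), (6, 1)]
Unfold 2 (reflect across v@2): 4 holes -> [(6, 0), (6, 1), (6, 2), (6, 3)]
Unfold 3 (reflect across h@7): 8 holes -> [(6, 0), (6, 1), (6, 2), (6, 3), (7, 0), (7, 1), (7, 2), (7, 3)]
Unfold 4 (reflect across h@6): 16 holes -> [(4, 0), (4, 1), (4, 2), (4, 3), (5, 0), (5, 1), (5, 2), (5, 3), (6, 0), (6, 1), (6, 2), (6, 3), (7, 0), (7, 1), (7, 2), (7, 3)]
Unfold 5 (reflect across h@4): 32 holes -> [(0, 0), (0, 1), (0, 2), (0, 3), (1, 0), (1, 1), (1, 2), (1, 3), (2, 0), (2, 1), (2, 2), (2, 3), (3, 0), (3, 1), (3, 2), (3, 3), (4, 0), (4, 1), (4, 2), (4, 3), (5, 0), (5, 1), (5, 2), (5, 3), (6, 0), (6, 1), (6, 2), (6, 3), (7, 0), (7, 1), (7, 2), (7, 3)]
Holes: [(0, 0), (0, 1), (0, 2), (0, 3), (1, 0), (1, 1), (1, 2), (1, 3), (2, 0), (2, 1), (2, 2), (2, 3), (3, 0), (3, 1), (3, 2), (3, 3), (4, 0), (4, 1), (4, 2), (4, 3), (5, 0), (5, 1), (5, 2), (5, 3), (6, 0), (6, 1), (6, 2), (6, 3), (7, 0), (7, 1), (7, 2), (7, 3)]

Answer: yes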